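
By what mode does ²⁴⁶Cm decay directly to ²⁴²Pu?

ΔA = 242 − 246 = -4; ΔZ = 94 − 96 = -2.
A drops by 4 and Z drops by 2 — the signature of alpha emission.

alpha decay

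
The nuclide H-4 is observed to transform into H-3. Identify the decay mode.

ΔA = 3 − 4 = -1; ΔZ = 1 − 1 = +0.
A drops by 1 with Z unchanged — a neutron was emitted.

neutron emission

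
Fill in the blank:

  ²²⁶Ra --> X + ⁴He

Rn-222

Conserve mass number: 226 = A + 4, so A = 222.
Conserve atomic number: 88 = Z + 2, so Z = 86.
Z = 86 is radon, so the species is ²²²Rn.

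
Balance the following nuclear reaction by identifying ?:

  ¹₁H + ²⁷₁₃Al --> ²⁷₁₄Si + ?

neutron

Conserve mass number: 1 + 27 = 27 + A, so A = 1.
Conserve atomic number: 1 + 13 = 14 + Z, so Z = 0.
A = 1 and Z = 0 is ¹₀n — a neutron.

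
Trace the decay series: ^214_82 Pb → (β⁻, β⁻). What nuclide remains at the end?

Po-214

Start: (A, Z) = (214, 82).
After β⁻: (214, 83).
After β⁻: (214, 84).
Z = 84 is polonium.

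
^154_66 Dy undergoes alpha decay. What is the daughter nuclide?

Gd-150

Alpha decay: mass number changes by -4, atomic number by -2.
A: 154 − 4 = 150; Z: 66 − 2 = 64.
Z = 64 is gadolinium, so the daughter is ^150_64 Gd.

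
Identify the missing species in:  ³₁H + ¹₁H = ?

Conserve mass number: 3 + 1 = A, so A = 4.
Conserve atomic number: 1 + 1 = Z, so Z = 2.
A = 4 and Z = 2 is ⁴₂He — an alpha particle.

He-4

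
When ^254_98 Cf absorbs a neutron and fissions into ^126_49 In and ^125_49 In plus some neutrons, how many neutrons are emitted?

Conserve mass number: 255 = 126 + 125 + k, so k = 255 − 251 = 4.
Check atomic number: 98 = 49 + 49 + 0 = 98. ✓

4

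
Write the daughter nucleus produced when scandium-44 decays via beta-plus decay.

Ca-44

Beta-plus decay: mass number changes by +0, atomic number by -1.
A: 44 = 44; Z: 21 − 1 = 20.
Z = 20 is calcium, so the daughter is calcium-44.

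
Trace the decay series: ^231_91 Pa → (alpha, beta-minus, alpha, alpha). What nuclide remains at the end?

Start: (A, Z) = (231, 91).
After α: (227, 89).
After β⁻: (227, 90).
After α: (223, 88).
After α: (219, 86).
Z = 86 is radon.

Rn-219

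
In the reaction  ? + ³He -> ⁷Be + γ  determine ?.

Conserve mass number: A + 3 = 7 + 0, so A = 4.
Conserve atomic number: Z + 2 = 4 + 0, so Z = 2.
A = 4 and Z = 2 is ⁴He — an alpha particle.

alpha particle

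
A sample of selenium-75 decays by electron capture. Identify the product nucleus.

Electron capture: mass number changes by +0, atomic number by -1.
A: 75 = 75; Z: 34 − 1 = 33.
Z = 33 is arsenic, so the daughter is arsenic-75.

As-75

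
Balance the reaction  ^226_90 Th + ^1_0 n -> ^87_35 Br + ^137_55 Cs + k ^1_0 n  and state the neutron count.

Conserve mass number: 227 = 87 + 137 + k, so k = 227 − 224 = 3.
Check atomic number: 90 = 35 + 55 + 0 = 90. ✓

3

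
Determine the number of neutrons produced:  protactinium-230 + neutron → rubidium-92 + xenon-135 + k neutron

Conserve mass number: 231 = 92 + 135 + k, so k = 231 − 227 = 4.
Check atomic number: 91 = 37 + 54 + 0 = 91. ✓

4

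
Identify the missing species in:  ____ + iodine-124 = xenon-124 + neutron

Conserve mass number: A + 124 = 124 + 1, so A = 1.
Conserve atomic number: Z + 53 = 54 + 0, so Z = 1.
A = 1 and Z = 1 is hydrogen-1 — a proton.

proton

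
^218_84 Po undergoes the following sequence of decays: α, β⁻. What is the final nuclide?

Start: (A, Z) = (218, 84).
After α: (214, 82).
After β⁻: (214, 83).
Z = 83 is bismuth.

Bi-214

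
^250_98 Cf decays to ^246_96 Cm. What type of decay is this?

ΔA = 246 − 250 = -4; ΔZ = 96 − 98 = -2.
A drops by 4 and Z drops by 2 — the signature of alpha emission.

alpha decay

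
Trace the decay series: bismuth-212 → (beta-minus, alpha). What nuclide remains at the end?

Start: (A, Z) = (212, 83).
After β⁻: (212, 84).
After α: (208, 82).
Z = 82 is lead.

Pb-208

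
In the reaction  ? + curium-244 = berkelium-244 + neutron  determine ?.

Conserve mass number: A + 244 = 244 + 1, so A = 1.
Conserve atomic number: Z + 96 = 97 + 0, so Z = 1.
A = 1 and Z = 1 is hydrogen-1 — a proton.

proton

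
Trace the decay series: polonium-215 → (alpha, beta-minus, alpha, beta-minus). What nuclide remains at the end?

Pb-207

Start: (A, Z) = (215, 84).
After α: (211, 82).
After β⁻: (211, 83).
After α: (207, 81).
After β⁻: (207, 82).
Z = 82 is lead.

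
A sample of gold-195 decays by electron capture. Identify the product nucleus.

Electron capture: mass number changes by +0, atomic number by -1.
A: 195 = 195; Z: 79 − 1 = 78.
Z = 78 is platinum, so the daughter is platinum-195.

Pt-195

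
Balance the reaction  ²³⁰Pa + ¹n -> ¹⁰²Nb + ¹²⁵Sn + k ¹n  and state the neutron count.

4

Conserve mass number: 231 = 102 + 125 + k, so k = 231 − 227 = 4.
Check atomic number: 91 = 41 + 50 + 0 = 91. ✓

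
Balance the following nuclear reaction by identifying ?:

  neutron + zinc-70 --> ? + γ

Conserve mass number: 1 + 70 = A + 0, so A = 71.
Conserve atomic number: 0 + 30 = Z + 0, so Z = 30.
Z = 30 is zinc, so the species is zinc-71.

Zn-71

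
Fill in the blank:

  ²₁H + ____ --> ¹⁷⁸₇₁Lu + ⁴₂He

Hf-180

Conserve mass number: 2 + A = 178 + 4, so A = 180.
Conserve atomic number: 1 + Z = 71 + 2, so Z = 72.
Z = 72 is hafnium, so the species is ¹⁸⁰₇₂Hf.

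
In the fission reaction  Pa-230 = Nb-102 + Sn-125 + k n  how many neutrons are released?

3

Conserve mass number: 230 = 102 + 125 + k, so k = 230 − 227 = 3.
Check atomic number: 91 = 41 + 50 + 0 = 91. ✓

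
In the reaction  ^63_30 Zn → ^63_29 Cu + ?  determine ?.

Conserve mass number: 63 = 63 + A, so A = 0.
Conserve atomic number: 30 = 29 + Z, so Z = 1.
A = 0 and Z = 1 is ^0_1 e — a positron.

positron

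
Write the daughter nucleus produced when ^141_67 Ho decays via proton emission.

Proton emission: mass number changes by -1, atomic number by -1.
A: 141 − 1 = 140; Z: 67 − 1 = 66.
Z = 66 is dysprosium, so the daughter is ^140_66 Dy.

Dy-140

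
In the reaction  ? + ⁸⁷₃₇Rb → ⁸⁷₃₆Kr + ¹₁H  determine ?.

neutron

Conserve mass number: A + 87 = 87 + 1, so A = 1.
Conserve atomic number: Z + 37 = 36 + 1, so Z = 0.
A = 1 and Z = 0 is ¹₀n — a neutron.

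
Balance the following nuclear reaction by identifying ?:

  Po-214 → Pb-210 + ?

alpha particle

Conserve mass number: 214 = 210 + A, so A = 4.
Conserve atomic number: 84 = 82 + Z, so Z = 2.
A = 4 and Z = 2 is He-4 — an alpha particle.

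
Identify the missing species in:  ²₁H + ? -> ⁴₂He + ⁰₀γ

deuteron

Conserve mass number: 2 + A = 4 + 0, so A = 2.
Conserve atomic number: 1 + Z = 2 + 0, so Z = 1.
A = 2 and Z = 1 is ²₁H — a deuteron.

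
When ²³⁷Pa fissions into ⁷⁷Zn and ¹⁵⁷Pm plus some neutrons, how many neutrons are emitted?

3

Conserve mass number: 237 = 77 + 157 + k, so k = 237 − 234 = 3.
Check atomic number: 91 = 30 + 61 + 0 = 91. ✓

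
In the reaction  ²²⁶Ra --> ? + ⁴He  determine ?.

Conserve mass number: 226 = A + 4, so A = 222.
Conserve atomic number: 88 = Z + 2, so Z = 86.
Z = 86 is radon, so the species is ²²²Rn.

Rn-222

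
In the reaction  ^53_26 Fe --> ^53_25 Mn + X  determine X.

Conserve mass number: 53 = 53 + A, so A = 0.
Conserve atomic number: 26 = 25 + Z, so Z = 1.
A = 0 and Z = 1 is ^0_1 e — a positron.

positron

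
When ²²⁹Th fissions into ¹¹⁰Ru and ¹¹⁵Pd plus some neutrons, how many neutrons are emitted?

4

Conserve mass number: 229 = 110 + 115 + k, so k = 229 − 225 = 4.
Check atomic number: 90 = 44 + 46 + 0 = 90. ✓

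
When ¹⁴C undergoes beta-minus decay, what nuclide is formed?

Beta-minus decay: mass number changes by +0, atomic number by +1.
A: 14 = 14; Z: 6 + 1 = 7.
Z = 7 is nitrogen, so the daughter is ¹⁴N.

N-14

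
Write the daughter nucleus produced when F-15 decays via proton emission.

Proton emission: mass number changes by -1, atomic number by -1.
A: 15 − 1 = 14; Z: 9 − 1 = 8.
Z = 8 is oxygen, so the daughter is O-14.

O-14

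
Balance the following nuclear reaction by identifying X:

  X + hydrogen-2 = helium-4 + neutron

triton

Conserve mass number: A + 2 = 4 + 1, so A = 3.
Conserve atomic number: Z + 1 = 2 + 0, so Z = 1.
A = 3 and Z = 1 is hydrogen-3 — a triton.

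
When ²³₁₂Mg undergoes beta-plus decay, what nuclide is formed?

Beta-plus decay: mass number changes by +0, atomic number by -1.
A: 23 = 23; Z: 12 − 1 = 11.
Z = 11 is sodium, so the daughter is ²³₁₁Na.

Na-23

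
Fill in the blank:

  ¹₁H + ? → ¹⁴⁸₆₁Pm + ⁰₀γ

Nd-147

Conserve mass number: 1 + A = 148 + 0, so A = 147.
Conserve atomic number: 1 + Z = 61 + 0, so Z = 60.
Z = 60 is neodymium, so the species is ¹⁴⁷₆₀Nd.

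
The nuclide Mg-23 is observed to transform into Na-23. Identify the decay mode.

ΔA = 23 − 23 = 0; ΔZ = 11 − 12 = -1.
A is unchanged and Z drops by 1 — a proton has become a neutron (β⁺ emission or electron capture).

beta-plus decay or electron capture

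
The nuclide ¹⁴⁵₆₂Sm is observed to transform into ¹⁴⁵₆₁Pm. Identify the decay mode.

beta-plus decay or electron capture

ΔA = 145 − 145 = 0; ΔZ = 61 − 62 = -1.
A is unchanged and Z drops by 1 — a proton has become a neutron (β⁺ emission or electron capture).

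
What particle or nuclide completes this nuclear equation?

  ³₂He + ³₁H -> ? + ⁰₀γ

Conserve mass number: 3 + 3 = A + 0, so A = 6.
Conserve atomic number: 2 + 1 = Z + 0, so Z = 3.
Z = 3 is lithium, so the species is ⁶₃Li.

Li-6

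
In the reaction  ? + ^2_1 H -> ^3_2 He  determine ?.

Conserve mass number: A + 2 = 3, so A = 1.
Conserve atomic number: Z + 1 = 2, so Z = 1.
A = 1 and Z = 1 is ^1_1 H — a proton.

proton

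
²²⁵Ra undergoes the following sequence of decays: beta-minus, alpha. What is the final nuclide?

Fr-221

Start: (A, Z) = (225, 88).
After β⁻: (225, 89).
After α: (221, 87).
Z = 87 is francium.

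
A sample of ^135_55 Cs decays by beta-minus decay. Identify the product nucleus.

Ba-135

Beta-minus decay: mass number changes by +0, atomic number by +1.
A: 135 = 135; Z: 55 + 1 = 56.
Z = 56 is barium, so the daughter is ^135_56 Ba.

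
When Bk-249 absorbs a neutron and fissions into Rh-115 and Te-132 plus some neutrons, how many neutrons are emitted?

3

Conserve mass number: 250 = 115 + 132 + k, so k = 250 − 247 = 3.
Check atomic number: 97 = 45 + 52 + 0 = 97. ✓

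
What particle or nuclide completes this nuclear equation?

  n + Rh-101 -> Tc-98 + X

alpha particle

Conserve mass number: 1 + 101 = 98 + A, so A = 4.
Conserve atomic number: 0 + 45 = 43 + Z, so Z = 2.
A = 4 and Z = 2 is He-4 — an alpha particle.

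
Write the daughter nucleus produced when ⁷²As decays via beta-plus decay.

Ge-72

Beta-plus decay: mass number changes by +0, atomic number by -1.
A: 72 = 72; Z: 33 − 1 = 32.
Z = 32 is germanium, so the daughter is ⁷²Ge.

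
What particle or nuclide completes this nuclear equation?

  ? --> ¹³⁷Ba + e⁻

Conserve mass number: A = 137 + 0, so A = 137.
Conserve atomic number: Z = 56 − 1, so Z = 55.
Z = 55 is caesium, so the species is ¹³⁷Cs.

Cs-137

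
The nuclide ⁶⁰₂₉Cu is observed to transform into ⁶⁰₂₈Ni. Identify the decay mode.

ΔA = 60 − 60 = 0; ΔZ = 28 − 29 = -1.
A is unchanged and Z drops by 1 — a proton has become a neutron (β⁺ emission or electron capture).

beta-plus decay or electron capture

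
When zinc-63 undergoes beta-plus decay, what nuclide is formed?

Cu-63

Beta-plus decay: mass number changes by +0, atomic number by -1.
A: 63 = 63; Z: 30 − 1 = 29.
Z = 29 is copper, so the daughter is copper-63.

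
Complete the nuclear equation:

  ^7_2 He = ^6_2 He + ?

neutron

Conserve mass number: 7 = 6 + A, so A = 1.
Conserve atomic number: 2 = 2 + Z, so Z = 0.
A = 1 and Z = 0 is ^1_0 n — a neutron.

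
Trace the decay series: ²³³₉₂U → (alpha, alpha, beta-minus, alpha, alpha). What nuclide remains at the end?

Start: (A, Z) = (233, 92).
After α: (229, 90).
After α: (225, 88).
After β⁻: (225, 89).
After α: (221, 87).
After α: (217, 85).
Z = 85 is astatine.

At-217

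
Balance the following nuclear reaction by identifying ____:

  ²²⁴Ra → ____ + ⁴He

Conserve mass number: 224 = A + 4, so A = 220.
Conserve atomic number: 88 = Z + 2, so Z = 86.
Z = 86 is radon, so the species is ²²⁰Rn.

Rn-220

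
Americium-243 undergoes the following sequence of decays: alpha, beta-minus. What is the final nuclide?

Pu-239

Start: (A, Z) = (243, 95).
After α: (239, 93).
After β⁻: (239, 94).
Z = 94 is plutonium.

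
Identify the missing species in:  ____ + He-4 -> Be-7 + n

Conserve mass number: A + 4 = 7 + 1, so A = 4.
Conserve atomic number: Z + 2 = 4 + 0, so Z = 2.
A = 4 and Z = 2 is He-4 — an alpha particle.

alpha particle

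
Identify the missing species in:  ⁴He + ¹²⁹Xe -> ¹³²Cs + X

Conserve mass number: 4 + 129 = 132 + A, so A = 1.
Conserve atomic number: 2 + 54 = 55 + Z, so Z = 1.
A = 1 and Z = 1 is ¹H — a proton.

proton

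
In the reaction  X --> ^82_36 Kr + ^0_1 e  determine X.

Conserve mass number: A = 82 + 0, so A = 82.
Conserve atomic number: Z = 36 + 1, so Z = 37.
Z = 37 is rubidium, so the species is ^82_37 Rb.

Rb-82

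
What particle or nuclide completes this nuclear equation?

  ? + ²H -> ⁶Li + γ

Conserve mass number: A + 2 = 6 + 0, so A = 4.
Conserve atomic number: Z + 1 = 3 + 0, so Z = 2.
A = 4 and Z = 2 is ⁴He — an alpha particle.

alpha particle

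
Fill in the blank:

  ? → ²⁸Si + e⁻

Conserve mass number: A = 28 + 0, so A = 28.
Conserve atomic number: Z = 14 − 1, so Z = 13.
Z = 13 is aluminium, so the species is ²⁸Al.

Al-28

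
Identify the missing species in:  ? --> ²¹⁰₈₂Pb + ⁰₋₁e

Conserve mass number: A = 210 + 0, so A = 210.
Conserve atomic number: Z = 82 − 1, so Z = 81.
Z = 81 is thallium, so the species is ²¹⁰₈₁Tl.

Tl-210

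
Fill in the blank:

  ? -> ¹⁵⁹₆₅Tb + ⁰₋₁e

Gd-159

Conserve mass number: A = 159 + 0, so A = 159.
Conserve atomic number: Z = 65 − 1, so Z = 64.
Z = 64 is gadolinium, so the species is ¹⁵⁹₆₄Gd.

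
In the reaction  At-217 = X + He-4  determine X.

Bi-213

Conserve mass number: 217 = A + 4, so A = 213.
Conserve atomic number: 85 = Z + 2, so Z = 83.
Z = 83 is bismuth, so the species is Bi-213.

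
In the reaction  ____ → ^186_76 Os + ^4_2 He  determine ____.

Conserve mass number: A = 186 + 4, so A = 190.
Conserve atomic number: Z = 76 + 2, so Z = 78.
Z = 78 is platinum, so the species is ^190_78 Pt.

Pt-190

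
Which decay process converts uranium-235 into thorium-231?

alpha decay

ΔA = 231 − 235 = -4; ΔZ = 90 − 92 = -2.
A drops by 4 and Z drops by 2 — the signature of alpha emission.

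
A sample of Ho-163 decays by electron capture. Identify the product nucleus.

Electron capture: mass number changes by +0, atomic number by -1.
A: 163 = 163; Z: 67 − 1 = 66.
Z = 66 is dysprosium, so the daughter is Dy-163.

Dy-163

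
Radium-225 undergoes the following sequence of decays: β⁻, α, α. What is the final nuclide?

At-217

Start: (A, Z) = (225, 88).
After β⁻: (225, 89).
After α: (221, 87).
After α: (217, 85).
Z = 85 is astatine.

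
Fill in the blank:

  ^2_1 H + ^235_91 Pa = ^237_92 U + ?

Conserve mass number: 2 + 235 = 237 + A, so A = 0.
Conserve atomic number: 1 + 91 = 92 + Z, so Z = 0.
A = 0 and Z = 0 is ^0_0 γ — a gamma ray.

gamma ray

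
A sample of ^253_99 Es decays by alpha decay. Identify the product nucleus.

Bk-249

Alpha decay: mass number changes by -4, atomic number by -2.
A: 253 − 4 = 249; Z: 99 − 2 = 97.
Z = 97 is berkelium, so the daughter is ^249_97 Bk.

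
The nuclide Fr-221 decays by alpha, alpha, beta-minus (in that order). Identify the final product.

Start: (A, Z) = (221, 87).
After α: (217, 85).
After α: (213, 83).
After β⁻: (213, 84).
Z = 84 is polonium.

Po-213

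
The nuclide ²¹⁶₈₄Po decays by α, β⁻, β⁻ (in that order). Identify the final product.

Start: (A, Z) = (216, 84).
After α: (212, 82).
After β⁻: (212, 83).
After β⁻: (212, 84).
Z = 84 is polonium.

Po-212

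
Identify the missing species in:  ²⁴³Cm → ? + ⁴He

Conserve mass number: 243 = A + 4, so A = 239.
Conserve atomic number: 96 = Z + 2, so Z = 94.
Z = 94 is plutonium, so the species is ²³⁹Pu.

Pu-239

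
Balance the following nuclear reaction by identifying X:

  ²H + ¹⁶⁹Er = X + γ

Conserve mass number: 2 + 169 = A + 0, so A = 171.
Conserve atomic number: 1 + 68 = Z + 0, so Z = 69.
Z = 69 is thulium, so the species is ¹⁷¹Tm.

Tm-171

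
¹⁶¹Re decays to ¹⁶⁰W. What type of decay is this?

proton emission

ΔA = 160 − 161 = -1; ΔZ = 74 − 75 = -1.
A drops by 1 and Z drops by 1 — a proton was emitted.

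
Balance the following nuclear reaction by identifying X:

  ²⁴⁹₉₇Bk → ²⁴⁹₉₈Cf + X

Conserve mass number: 249 = 249 + A, so A = 0.
Conserve atomic number: 97 = 98 + Z, so Z = -1.
A = 0 and Z = -1 is ⁰₋₁e — a beta-minus particle.

beta-minus particle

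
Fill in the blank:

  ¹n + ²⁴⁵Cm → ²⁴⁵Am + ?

Conserve mass number: 1 + 245 = 245 + A, so A = 1.
Conserve atomic number: 0 + 96 = 95 + Z, so Z = 1.
A = 1 and Z = 1 is ¹H — a proton.

proton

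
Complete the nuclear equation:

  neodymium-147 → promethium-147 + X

Conserve mass number: 147 = 147 + A, so A = 0.
Conserve atomic number: 60 = 61 + Z, so Z = -1.
A = 0 and Z = -1 is e⁻ — a beta-minus particle.

beta-minus particle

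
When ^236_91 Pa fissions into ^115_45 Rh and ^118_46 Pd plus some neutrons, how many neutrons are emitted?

3

Conserve mass number: 236 = 115 + 118 + k, so k = 236 − 233 = 3.
Check atomic number: 91 = 45 + 46 + 0 = 91. ✓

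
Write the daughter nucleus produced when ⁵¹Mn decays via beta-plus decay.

Cr-51

Beta-plus decay: mass number changes by +0, atomic number by -1.
A: 51 = 51; Z: 25 − 1 = 24.
Z = 24 is chromium, so the daughter is ⁵¹Cr.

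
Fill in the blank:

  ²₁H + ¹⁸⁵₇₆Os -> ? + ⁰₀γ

Conserve mass number: 2 + 185 = A + 0, so A = 187.
Conserve atomic number: 1 + 76 = Z + 0, so Z = 77.
Z = 77 is iridium, so the species is ¹⁸⁷₇₇Ir.

Ir-187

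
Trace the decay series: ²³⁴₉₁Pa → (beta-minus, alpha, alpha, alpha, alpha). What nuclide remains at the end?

Po-218

Start: (A, Z) = (234, 91).
After β⁻: (234, 92).
After α: (230, 90).
After α: (226, 88).
After α: (222, 86).
After α: (218, 84).
Z = 84 is polonium.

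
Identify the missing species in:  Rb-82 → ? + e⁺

Kr-82

Conserve mass number: 82 = A + 0, so A = 82.
Conserve atomic number: 37 = Z + 1, so Z = 36.
Z = 36 is krypton, so the species is Kr-82.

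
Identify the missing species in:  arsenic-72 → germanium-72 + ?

positron

Conserve mass number: 72 = 72 + A, so A = 0.
Conserve atomic number: 33 = 32 + Z, so Z = 1.
A = 0 and Z = 1 is e⁺ — a positron.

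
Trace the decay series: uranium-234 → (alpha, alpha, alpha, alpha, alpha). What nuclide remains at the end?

Pb-214

Start: (A, Z) = (234, 92).
After α: (230, 90).
After α: (226, 88).
After α: (222, 86).
After α: (218, 84).
After α: (214, 82).
Z = 82 is lead.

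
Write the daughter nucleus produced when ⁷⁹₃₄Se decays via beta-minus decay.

Br-79

Beta-minus decay: mass number changes by +0, atomic number by +1.
A: 79 = 79; Z: 34 + 1 = 35.
Z = 35 is bromine, so the daughter is ⁷⁹₃₅Br.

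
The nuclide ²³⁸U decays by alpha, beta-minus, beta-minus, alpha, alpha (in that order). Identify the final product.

Start: (A, Z) = (238, 92).
After α: (234, 90).
After β⁻: (234, 91).
After β⁻: (234, 92).
After α: (230, 90).
After α: (226, 88).
Z = 88 is radium.

Ra-226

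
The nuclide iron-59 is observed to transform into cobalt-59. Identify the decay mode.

beta-minus decay

ΔA = 59 − 59 = 0; ΔZ = 27 − 26 = +1.
A is unchanged and Z rises by 1 — a neutron has become a proton (β⁻ decay).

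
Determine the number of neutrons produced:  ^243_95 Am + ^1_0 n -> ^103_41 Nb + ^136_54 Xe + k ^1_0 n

Conserve mass number: 244 = 103 + 136 + k, so k = 244 − 239 = 5.
Check atomic number: 95 = 41 + 54 + 0 = 95. ✓

5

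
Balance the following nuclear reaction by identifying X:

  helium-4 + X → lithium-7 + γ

triton

Conserve mass number: 4 + A = 7 + 0, so A = 3.
Conserve atomic number: 2 + Z = 3 + 0, so Z = 1.
A = 3 and Z = 1 is hydrogen-3 — a triton.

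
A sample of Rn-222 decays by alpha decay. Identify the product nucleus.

Alpha decay: mass number changes by -4, atomic number by -2.
A: 222 − 4 = 218; Z: 86 − 2 = 84.
Z = 84 is polonium, so the daughter is Po-218.

Po-218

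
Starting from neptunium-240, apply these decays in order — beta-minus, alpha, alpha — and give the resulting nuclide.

Start: (A, Z) = (240, 93).
After β⁻: (240, 94).
After α: (236, 92).
After α: (232, 90).
Z = 90 is thorium.

Th-232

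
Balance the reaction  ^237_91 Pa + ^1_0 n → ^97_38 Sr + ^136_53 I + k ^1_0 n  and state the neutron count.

5

Conserve mass number: 238 = 97 + 136 + k, so k = 238 − 233 = 5.
Check atomic number: 91 = 38 + 53 + 0 = 91. ✓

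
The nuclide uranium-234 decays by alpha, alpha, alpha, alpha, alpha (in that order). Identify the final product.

Start: (A, Z) = (234, 92).
After α: (230, 90).
After α: (226, 88).
After α: (222, 86).
After α: (218, 84).
After α: (214, 82).
Z = 82 is lead.

Pb-214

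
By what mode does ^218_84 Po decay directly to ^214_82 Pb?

ΔA = 214 − 218 = -4; ΔZ = 82 − 84 = -2.
A drops by 4 and Z drops by 2 — the signature of alpha emission.

alpha decay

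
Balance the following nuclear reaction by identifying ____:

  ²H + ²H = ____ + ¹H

H-3

Conserve mass number: 2 + 2 = A + 1, so A = 3.
Conserve atomic number: 1 + 1 = Z + 1, so Z = 1.
A = 3 and Z = 1 is ³H — a triton.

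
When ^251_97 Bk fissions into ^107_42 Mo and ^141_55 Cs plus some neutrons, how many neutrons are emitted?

3

Conserve mass number: 251 = 107 + 141 + k, so k = 251 − 248 = 3.
Check atomic number: 97 = 42 + 55 + 0 = 97. ✓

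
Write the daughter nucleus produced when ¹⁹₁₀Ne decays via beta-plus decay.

Beta-plus decay: mass number changes by +0, atomic number by -1.
A: 19 = 19; Z: 10 − 1 = 9.
Z = 9 is fluorine, so the daughter is ¹⁹₉F.

F-19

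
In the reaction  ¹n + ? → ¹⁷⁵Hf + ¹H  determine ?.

Ta-175

Conserve mass number: 1 + A = 175 + 1, so A = 175.
Conserve atomic number: 0 + Z = 72 + 1, so Z = 73.
Z = 73 is tantalum, so the species is ¹⁷⁵Ta.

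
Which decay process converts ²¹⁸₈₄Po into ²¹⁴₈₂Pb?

alpha decay

ΔA = 214 − 218 = -4; ΔZ = 82 − 84 = -2.
A drops by 4 and Z drops by 2 — the signature of alpha emission.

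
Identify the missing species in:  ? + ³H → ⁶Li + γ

Conserve mass number: A + 3 = 6 + 0, so A = 3.
Conserve atomic number: Z + 1 = 3 + 0, so Z = 2.
Z = 2 is helium, so the species is ³He.

He-3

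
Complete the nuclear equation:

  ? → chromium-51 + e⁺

Conserve mass number: A = 51 + 0, so A = 51.
Conserve atomic number: Z = 24 + 1, so Z = 25.
Z = 25 is manganese, so the species is manganese-51.

Mn-51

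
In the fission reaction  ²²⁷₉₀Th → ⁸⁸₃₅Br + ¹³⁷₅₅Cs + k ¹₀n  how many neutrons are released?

2

Conserve mass number: 227 = 88 + 137 + k, so k = 227 − 225 = 2.
Check atomic number: 90 = 35 + 55 + 0 = 90. ✓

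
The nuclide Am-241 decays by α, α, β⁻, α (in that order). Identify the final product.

Th-229

Start: (A, Z) = (241, 95).
After α: (237, 93).
After α: (233, 91).
After β⁻: (233, 92).
After α: (229, 90).
Z = 90 is thorium.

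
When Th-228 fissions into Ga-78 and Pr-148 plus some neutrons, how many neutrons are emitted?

Conserve mass number: 228 = 78 + 148 + k, so k = 228 − 226 = 2.
Check atomic number: 90 = 31 + 59 + 0 = 90. ✓

2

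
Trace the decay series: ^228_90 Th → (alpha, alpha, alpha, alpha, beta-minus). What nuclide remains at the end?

Start: (A, Z) = (228, 90).
After α: (224, 88).
After α: (220, 86).
After α: (216, 84).
After α: (212, 82).
After β⁻: (212, 83).
Z = 83 is bismuth.

Bi-212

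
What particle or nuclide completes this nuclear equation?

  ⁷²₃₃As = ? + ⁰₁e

Ge-72

Conserve mass number: 72 = A + 0, so A = 72.
Conserve atomic number: 33 = Z + 1, so Z = 32.
Z = 32 is germanium, so the species is ⁷²₃₂Ge.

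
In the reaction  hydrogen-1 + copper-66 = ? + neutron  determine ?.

Conserve mass number: 1 + 66 = A + 1, so A = 66.
Conserve atomic number: 1 + 29 = Z + 0, so Z = 30.
Z = 30 is zinc, so the species is zinc-66.

Zn-66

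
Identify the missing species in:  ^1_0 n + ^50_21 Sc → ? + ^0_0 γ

Sc-51

Conserve mass number: 1 + 50 = A + 0, so A = 51.
Conserve atomic number: 0 + 21 = Z + 0, so Z = 21.
Z = 21 is scandium, so the species is ^51_21 Sc.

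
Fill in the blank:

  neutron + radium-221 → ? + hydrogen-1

Conserve mass number: 1 + 221 = A + 1, so A = 221.
Conserve atomic number: 0 + 88 = Z + 1, so Z = 87.
Z = 87 is francium, so the species is francium-221.

Fr-221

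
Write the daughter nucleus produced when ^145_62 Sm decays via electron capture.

Pm-145

Electron capture: mass number changes by +0, atomic number by -1.
A: 145 = 145; Z: 62 − 1 = 61.
Z = 61 is promethium, so the daughter is ^145_61 Pm.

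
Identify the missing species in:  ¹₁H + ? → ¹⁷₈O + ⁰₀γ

Conserve mass number: 1 + A = 17 + 0, so A = 16.
Conserve atomic number: 1 + Z = 8 + 0, so Z = 7.
Z = 7 is nitrogen, so the species is ¹⁶₇N.

N-16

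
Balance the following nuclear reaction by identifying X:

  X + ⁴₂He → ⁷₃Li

Conserve mass number: A + 4 = 7, so A = 3.
Conserve atomic number: Z + 2 = 3, so Z = 1.
A = 3 and Z = 1 is ³₁H — a triton.

triton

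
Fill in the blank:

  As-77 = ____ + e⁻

Se-77

Conserve mass number: 77 = A + 0, so A = 77.
Conserve atomic number: 33 = Z − 1, so Z = 34.
Z = 34 is selenium, so the species is Se-77.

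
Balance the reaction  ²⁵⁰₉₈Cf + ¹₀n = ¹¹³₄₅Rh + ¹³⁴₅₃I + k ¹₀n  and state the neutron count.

Conserve mass number: 251 = 113 + 134 + k, so k = 251 − 247 = 4.
Check atomic number: 98 = 45 + 53 + 0 = 98. ✓

4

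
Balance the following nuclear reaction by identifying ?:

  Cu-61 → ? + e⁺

Ni-61

Conserve mass number: 61 = A + 0, so A = 61.
Conserve atomic number: 29 = Z + 1, so Z = 28.
Z = 28 is nickel, so the species is Ni-61.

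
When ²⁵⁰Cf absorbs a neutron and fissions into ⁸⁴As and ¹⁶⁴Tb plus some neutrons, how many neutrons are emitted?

Conserve mass number: 251 = 84 + 164 + k, so k = 251 − 248 = 3.
Check atomic number: 98 = 33 + 65 + 0 = 98. ✓

3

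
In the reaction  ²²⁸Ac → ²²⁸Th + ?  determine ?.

beta-minus particle

Conserve mass number: 228 = 228 + A, so A = 0.
Conserve atomic number: 89 = 90 + Z, so Z = -1.
A = 0 and Z = -1 is e⁻ — a beta-minus particle.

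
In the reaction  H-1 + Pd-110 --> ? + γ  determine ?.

Conserve mass number: 1 + 110 = A + 0, so A = 111.
Conserve atomic number: 1 + 46 = Z + 0, so Z = 47.
Z = 47 is silver, so the species is Ag-111.

Ag-111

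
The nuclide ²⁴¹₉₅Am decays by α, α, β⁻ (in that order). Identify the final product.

U-233

Start: (A, Z) = (241, 95).
After α: (237, 93).
After α: (233, 91).
After β⁻: (233, 92).
Z = 92 is uranium.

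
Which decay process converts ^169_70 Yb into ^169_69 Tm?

ΔA = 169 − 169 = 0; ΔZ = 69 − 70 = -1.
A is unchanged and Z drops by 1 — a proton has become a neutron (β⁺ emission or electron capture).

beta-plus decay or electron capture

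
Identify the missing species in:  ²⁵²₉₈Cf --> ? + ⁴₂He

Cm-248

Conserve mass number: 252 = A + 4, so A = 248.
Conserve atomic number: 98 = Z + 2, so Z = 96.
Z = 96 is curium, so the species is ²⁴⁸₉₆Cm.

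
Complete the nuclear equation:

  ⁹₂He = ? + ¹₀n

Conserve mass number: 9 = A + 1, so A = 8.
Conserve atomic number: 2 = Z + 0, so Z = 2.
Z = 2 is helium, so the species is ⁸₂He.

He-8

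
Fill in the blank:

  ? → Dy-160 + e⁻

Conserve mass number: A = 160 + 0, so A = 160.
Conserve atomic number: Z = 66 − 1, so Z = 65.
Z = 65 is terbium, so the species is Tb-160.

Tb-160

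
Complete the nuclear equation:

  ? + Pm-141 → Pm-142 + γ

Conserve mass number: A + 141 = 142 + 0, so A = 1.
Conserve atomic number: Z + 61 = 61 + 0, so Z = 0.
A = 1 and Z = 0 is n — a neutron.

neutron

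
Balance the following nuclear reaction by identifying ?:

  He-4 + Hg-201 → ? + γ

Conserve mass number: 4 + 201 = A + 0, so A = 205.
Conserve atomic number: 2 + 80 = Z + 0, so Z = 82.
Z = 82 is lead, so the species is Pb-205.

Pb-205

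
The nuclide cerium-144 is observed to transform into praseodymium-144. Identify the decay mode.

ΔA = 144 − 144 = 0; ΔZ = 59 − 58 = +1.
A is unchanged and Z rises by 1 — a neutron has become a proton (β⁻ decay).

beta-minus decay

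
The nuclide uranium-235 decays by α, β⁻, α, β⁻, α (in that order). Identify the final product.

Start: (A, Z) = (235, 92).
After α: (231, 90).
After β⁻: (231, 91).
After α: (227, 89).
After β⁻: (227, 90).
After α: (223, 88).
Z = 88 is radium.

Ra-223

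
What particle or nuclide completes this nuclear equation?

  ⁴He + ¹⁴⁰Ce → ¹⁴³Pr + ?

proton

Conserve mass number: 4 + 140 = 143 + A, so A = 1.
Conserve atomic number: 2 + 58 = 59 + Z, so Z = 1.
A = 1 and Z = 1 is ¹H — a proton.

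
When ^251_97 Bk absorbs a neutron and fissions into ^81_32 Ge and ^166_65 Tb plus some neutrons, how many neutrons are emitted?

Conserve mass number: 252 = 81 + 166 + k, so k = 252 − 247 = 5.
Check atomic number: 97 = 32 + 65 + 0 = 97. ✓

5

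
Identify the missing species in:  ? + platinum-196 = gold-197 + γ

proton

Conserve mass number: A + 196 = 197 + 0, so A = 1.
Conserve atomic number: Z + 78 = 79 + 0, so Z = 1.
A = 1 and Z = 1 is hydrogen-1 — a proton.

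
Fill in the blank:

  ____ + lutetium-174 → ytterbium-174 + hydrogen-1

neutron

Conserve mass number: A + 174 = 174 + 1, so A = 1.
Conserve atomic number: Z + 71 = 70 + 1, so Z = 0.
A = 1 and Z = 0 is neutron — a neutron.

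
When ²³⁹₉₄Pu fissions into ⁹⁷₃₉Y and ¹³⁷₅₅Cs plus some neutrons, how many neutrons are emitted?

Conserve mass number: 239 = 97 + 137 + k, so k = 239 − 234 = 5.
Check atomic number: 94 = 39 + 55 + 0 = 94. ✓

5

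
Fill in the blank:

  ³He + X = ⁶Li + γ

Conserve mass number: 3 + A = 6 + 0, so A = 3.
Conserve atomic number: 2 + Z = 3 + 0, so Z = 1.
A = 3 and Z = 1 is ³H — a triton.

triton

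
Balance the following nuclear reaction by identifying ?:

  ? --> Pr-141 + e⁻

Conserve mass number: A = 141 + 0, so A = 141.
Conserve atomic number: Z = 59 − 1, so Z = 58.
Z = 58 is cerium, so the species is Ce-141.

Ce-141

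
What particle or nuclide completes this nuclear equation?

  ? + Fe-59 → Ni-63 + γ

Conserve mass number: A + 59 = 63 + 0, so A = 4.
Conserve atomic number: Z + 26 = 28 + 0, so Z = 2.
A = 4 and Z = 2 is He-4 — an alpha particle.

alpha particle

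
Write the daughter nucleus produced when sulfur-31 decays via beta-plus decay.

P-31

Beta-plus decay: mass number changes by +0, atomic number by -1.
A: 31 = 31; Z: 16 − 1 = 15.
Z = 15 is phosphorus, so the daughter is phosphorus-31.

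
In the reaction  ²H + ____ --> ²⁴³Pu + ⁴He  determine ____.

Am-245

Conserve mass number: 2 + A = 243 + 4, so A = 245.
Conserve atomic number: 1 + Z = 94 + 2, so Z = 95.
Z = 95 is americium, so the species is ²⁴⁵Am.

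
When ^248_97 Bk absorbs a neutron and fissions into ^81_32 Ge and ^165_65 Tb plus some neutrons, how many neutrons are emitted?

3

Conserve mass number: 249 = 81 + 165 + k, so k = 249 − 246 = 3.
Check atomic number: 97 = 32 + 65 + 0 = 97. ✓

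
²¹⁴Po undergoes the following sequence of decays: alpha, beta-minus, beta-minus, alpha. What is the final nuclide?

Start: (A, Z) = (214, 84).
After α: (210, 82).
After β⁻: (210, 83).
After β⁻: (210, 84).
After α: (206, 82).
Z = 82 is lead.

Pb-206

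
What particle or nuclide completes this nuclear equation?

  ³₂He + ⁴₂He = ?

Be-7

Conserve mass number: 3 + 4 = A, so A = 7.
Conserve atomic number: 2 + 2 = Z, so Z = 4.
Z = 4 is beryllium, so the species is ⁷₄Be.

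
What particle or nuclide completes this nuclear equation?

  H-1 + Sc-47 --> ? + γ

Ti-48

Conserve mass number: 1 + 47 = A + 0, so A = 48.
Conserve atomic number: 1 + 21 = Z + 0, so Z = 22.
Z = 22 is titanium, so the species is Ti-48.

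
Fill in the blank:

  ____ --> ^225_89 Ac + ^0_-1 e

Conserve mass number: A = 225 + 0, so A = 225.
Conserve atomic number: Z = 89 − 1, so Z = 88.
Z = 88 is radium, so the species is ^225_88 Ra.

Ra-225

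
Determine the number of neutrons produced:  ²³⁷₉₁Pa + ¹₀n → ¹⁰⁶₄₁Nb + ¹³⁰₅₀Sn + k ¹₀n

Conserve mass number: 238 = 106 + 130 + k, so k = 238 − 236 = 2.
Check atomic number: 91 = 41 + 50 + 0 = 91. ✓

2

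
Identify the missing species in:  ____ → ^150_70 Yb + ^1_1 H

Lu-151

Conserve mass number: A = 150 + 1, so A = 151.
Conserve atomic number: Z = 70 + 1, so Z = 71.
Z = 71 is lutetium, so the species is ^151_71 Lu.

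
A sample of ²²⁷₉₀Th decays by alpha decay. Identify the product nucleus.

Ra-223

Alpha decay: mass number changes by -4, atomic number by -2.
A: 227 − 4 = 223; Z: 90 − 2 = 88.
Z = 88 is radium, so the daughter is ²²³₈₈Ra.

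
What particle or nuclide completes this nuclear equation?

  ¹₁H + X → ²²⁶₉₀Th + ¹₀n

Ac-226

Conserve mass number: 1 + A = 226 + 1, so A = 226.
Conserve atomic number: 1 + Z = 90 + 0, so Z = 89.
Z = 89 is actinium, so the species is ²²⁶₈₉Ac.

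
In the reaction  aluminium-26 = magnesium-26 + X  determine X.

Conserve mass number: 26 = 26 + A, so A = 0.
Conserve atomic number: 13 = 12 + Z, so Z = 1.
A = 0 and Z = 1 is e⁺ — a positron.

positron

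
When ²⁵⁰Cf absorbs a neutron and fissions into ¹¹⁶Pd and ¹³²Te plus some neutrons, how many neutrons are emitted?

3

Conserve mass number: 251 = 116 + 132 + k, so k = 251 − 248 = 3.
Check atomic number: 98 = 46 + 52 + 0 = 98. ✓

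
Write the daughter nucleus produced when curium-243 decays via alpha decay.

Alpha decay: mass number changes by -4, atomic number by -2.
A: 243 − 4 = 239; Z: 96 − 2 = 94.
Z = 94 is plutonium, so the daughter is plutonium-239.

Pu-239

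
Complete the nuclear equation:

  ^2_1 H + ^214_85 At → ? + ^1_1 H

At-215

Conserve mass number: 2 + 214 = A + 1, so A = 215.
Conserve atomic number: 1 + 85 = Z + 1, so Z = 85.
Z = 85 is astatine, so the species is ^215_85 At.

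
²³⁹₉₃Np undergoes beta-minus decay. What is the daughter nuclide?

Pu-239

Beta-minus decay: mass number changes by +0, atomic number by +1.
A: 239 = 239; Z: 93 + 1 = 94.
Z = 94 is plutonium, so the daughter is ²³⁹₉₄Pu.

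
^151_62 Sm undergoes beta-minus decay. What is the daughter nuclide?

Eu-151

Beta-minus decay: mass number changes by +0, atomic number by +1.
A: 151 = 151; Z: 62 + 1 = 63.
Z = 63 is europium, so the daughter is ^151_63 Eu.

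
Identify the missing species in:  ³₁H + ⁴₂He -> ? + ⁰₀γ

Li-7

Conserve mass number: 3 + 4 = A + 0, so A = 7.
Conserve atomic number: 1 + 2 = Z + 0, so Z = 3.
Z = 3 is lithium, so the species is ⁷₃Li.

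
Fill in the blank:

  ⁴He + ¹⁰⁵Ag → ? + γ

In-109

Conserve mass number: 4 + 105 = A + 0, so A = 109.
Conserve atomic number: 2 + 47 = Z + 0, so Z = 49.
Z = 49 is indium, so the species is ¹⁰⁹In.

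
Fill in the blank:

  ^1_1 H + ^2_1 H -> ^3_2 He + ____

Conserve mass number: 1 + 2 = 3 + A, so A = 0.
Conserve atomic number: 1 + 1 = 2 + Z, so Z = 0.
A = 0 and Z = 0 is ^0_0 γ — a gamma ray.

gamma ray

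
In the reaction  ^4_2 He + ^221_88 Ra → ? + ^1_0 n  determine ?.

Conserve mass number: 4 + 221 = A + 1, so A = 224.
Conserve atomic number: 2 + 88 = Z + 0, so Z = 90.
Z = 90 is thorium, so the species is ^224_90 Th.

Th-224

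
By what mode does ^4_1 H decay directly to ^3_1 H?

neutron emission

ΔA = 3 − 4 = -1; ΔZ = 1 − 1 = +0.
A drops by 1 with Z unchanged — a neutron was emitted.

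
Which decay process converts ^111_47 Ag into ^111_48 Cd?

beta-minus decay

ΔA = 111 − 111 = 0; ΔZ = 48 − 47 = +1.
A is unchanged and Z rises by 1 — a neutron has become a proton (β⁻ decay).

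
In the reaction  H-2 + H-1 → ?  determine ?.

He-3

Conserve mass number: 2 + 1 = A, so A = 3.
Conserve atomic number: 1 + 1 = Z, so Z = 2.
Z = 2 is helium, so the species is He-3.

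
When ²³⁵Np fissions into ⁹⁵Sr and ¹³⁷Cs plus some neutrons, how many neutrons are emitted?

3

Conserve mass number: 235 = 95 + 137 + k, so k = 235 − 232 = 3.
Check atomic number: 93 = 38 + 55 + 0 = 93. ✓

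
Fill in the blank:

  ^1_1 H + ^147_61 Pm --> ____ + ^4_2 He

Nd-144

Conserve mass number: 1 + 147 = A + 4, so A = 144.
Conserve atomic number: 1 + 61 = Z + 2, so Z = 60.
Z = 60 is neodymium, so the species is ^144_60 Nd.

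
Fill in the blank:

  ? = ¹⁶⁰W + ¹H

Re-161

Conserve mass number: A = 160 + 1, so A = 161.
Conserve atomic number: Z = 74 + 1, so Z = 75.
Z = 75 is rhenium, so the species is ¹⁶¹Re.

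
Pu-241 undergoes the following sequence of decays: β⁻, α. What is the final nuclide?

Start: (A, Z) = (241, 94).
After β⁻: (241, 95).
After α: (237, 93).
Z = 93 is neptunium.

Np-237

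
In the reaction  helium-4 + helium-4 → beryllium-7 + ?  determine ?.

Conserve mass number: 4 + 4 = 7 + A, so A = 1.
Conserve atomic number: 2 + 2 = 4 + Z, so Z = 0.
A = 1 and Z = 0 is neutron — a neutron.

neutron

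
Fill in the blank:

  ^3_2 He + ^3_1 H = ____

Li-6

Conserve mass number: 3 + 3 = A, so A = 6.
Conserve atomic number: 2 + 1 = Z, so Z = 3.
Z = 3 is lithium, so the species is ^6_3 Li.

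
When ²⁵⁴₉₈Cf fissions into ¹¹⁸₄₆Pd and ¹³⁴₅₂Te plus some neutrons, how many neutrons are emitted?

2

Conserve mass number: 254 = 118 + 134 + k, so k = 254 − 252 = 2.
Check atomic number: 98 = 46 + 52 + 0 = 98. ✓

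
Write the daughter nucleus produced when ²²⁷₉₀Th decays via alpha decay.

Ra-223

Alpha decay: mass number changes by -4, atomic number by -2.
A: 227 − 4 = 223; Z: 90 − 2 = 88.
Z = 88 is radium, so the daughter is ²²³₈₈Ra.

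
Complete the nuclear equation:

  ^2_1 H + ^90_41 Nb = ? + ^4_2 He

Conserve mass number: 2 + 90 = A + 4, so A = 88.
Conserve atomic number: 1 + 41 = Z + 2, so Z = 40.
Z = 40 is zirconium, so the species is ^88_40 Zr.

Zr-88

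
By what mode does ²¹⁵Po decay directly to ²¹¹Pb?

alpha decay

ΔA = 211 − 215 = -4; ΔZ = 82 − 84 = -2.
A drops by 4 and Z drops by 2 — the signature of alpha emission.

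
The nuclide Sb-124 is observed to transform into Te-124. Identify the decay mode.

ΔA = 124 − 124 = 0; ΔZ = 52 − 51 = +1.
A is unchanged and Z rises by 1 — a neutron has become a proton (β⁻ decay).

beta-minus decay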